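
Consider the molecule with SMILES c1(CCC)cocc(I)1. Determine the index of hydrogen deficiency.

3

Atom tally by fragment:
  furan ring core → C:4 H:4 O:1
  (− 2 ring H displaced by substituents)
  + CH2CH2CH3 → C:3 H:7
  + I → I:1
Element totals:
  C: 7
  H: 9
  I: 1
  O: 1
Molecular formula: C7H9IO.
DoU = (2C + 2 + N − H − X) / 2 = (2·7 + 2 + 0 − 9 − 1) / 2 = 3.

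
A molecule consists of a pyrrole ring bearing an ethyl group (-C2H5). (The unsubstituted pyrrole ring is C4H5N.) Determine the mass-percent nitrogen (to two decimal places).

14.72%

Atom tally by fragment:
  pyrrole ring core → C:4 H:5 N:1
  (− 1 ring H displaced by substituents)
  + C2H5 → C:2 H:5
Element totals:
  C: 6
  H: 9
  N: 1
Molecular formula: C6H9N.
Molar mass = 95.145 g/mol.
Mass from N: 1 × 14.007 = 14.007 g/mol.
%N = 14.007 / 95.145 × 100 = 14.72%.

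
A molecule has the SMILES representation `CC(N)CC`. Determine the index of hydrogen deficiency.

0

Atom tally by fragment:
  CH3 → C:1 H:3
  CH(NH2) → C:1 H:3 N:1
  CH2 → C:1 H:2
  CH3 → C:1 H:3
Element totals:
  C: 4
  H: 11
  N: 1
Molecular formula: C4H11N.
DoU = (2C + 2 + N − H − X) / 2 = (2·4 + 2 + 1 − 11 − 0) / 2 = 0.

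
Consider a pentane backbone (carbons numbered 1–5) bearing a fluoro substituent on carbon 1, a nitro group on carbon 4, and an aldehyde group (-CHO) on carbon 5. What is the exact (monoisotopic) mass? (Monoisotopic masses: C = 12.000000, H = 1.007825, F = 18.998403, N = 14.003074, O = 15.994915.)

Atom tally by fragment:
  FCH2 → C:1 H:2 F:1
  CH2 → C:1 H:2
  CH2 → C:1 H:2
  CH(NO2) → C:1 H:1 N:1 O:2
  CH2CHO → C:2 H:3 O:1
Element totals:
  C: 6
  H: 10
  F: 1
  N: 1
  O: 3
Molecular formula: C6H10FNO3.
  M = 6(12.0) + 10(1.007825) + 18.998403 + 14.003074 + 3(15.994915)
    = 72.000000 + 10.078250 + 18.998403 + 14.003074 + 47.984745 = 163.064472

163.0645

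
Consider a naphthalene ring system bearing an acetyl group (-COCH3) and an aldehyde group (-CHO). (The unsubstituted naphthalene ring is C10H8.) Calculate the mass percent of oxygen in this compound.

16.14%

Atom tally by fragment:
  naphthalene ring system core → C:10 H:8
  (− 2 ring H displaced by substituents)
  + COCH3 → C:2 H:3 O:1
  + CHO → C:1 H:1 O:1
Element totals:
  C: 13
  H: 10
  O: 2
Molecular formula: C13H10O2.
Molar mass = 198.221 g/mol.
Mass from O: 2 × 15.999 = 31.998 g/mol.
%O = 31.998 / 198.221 × 100 = 16.14%.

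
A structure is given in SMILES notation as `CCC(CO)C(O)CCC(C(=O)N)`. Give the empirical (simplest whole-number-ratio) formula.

C9H19NO3

Atom tally by fragment:
  CH3 → C:1 H:3
  CH2 → C:1 H:2
  CH(CH2OH) → C:2 H:4 O:1
  CH(OH) → C:1 H:2 O:1
  CH2 → C:1 H:2
  CH2 → C:1 H:2
  CH2CONH2 → C:2 H:4 O:1 N:1
Element totals:
  C: 9
  H: 19
  N: 1
  O: 3
Molecular formula: C9H19NO3.
gcd of subscripts (9, 19, 1, 3) = 1, so the empirical formula equals the molecular formula.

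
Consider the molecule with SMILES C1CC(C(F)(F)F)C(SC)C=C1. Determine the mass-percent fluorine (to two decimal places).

Atom tally by fragment:
  cyclohexene ring core → C:6 H:10
  (− 2 ring H displaced by substituents)
  + CF3 → C:1 F:3
  + SCH3 → C:1 H:3 S:1
Element totals:
  C: 8
  H: 11
  F: 3
  S: 1
Molecular formula: C8H11F3S.
Molar mass = 196.230 g/mol.
Mass from F: 3 × 18.998 = 56.994 g/mol.
%F = 56.994 / 196.230 × 100 = 29.04%.

29.04%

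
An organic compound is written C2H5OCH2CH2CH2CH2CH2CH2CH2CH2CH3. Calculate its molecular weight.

172.31 g/mol

Atom tally by fragment:
  C2H5OCH2 → C:3 H:7 O:1
  CH2 → C:1 H:2
  CH2 → C:1 H:2
  CH2 → C:1 H:2
  CH2 → C:1 H:2
  CH2 → C:1 H:2
  CH2 → C:1 H:2
  CH2 → C:1 H:2
  CH3 → C:1 H:3
Element totals:
  C: 11
  H: 24
  O: 1
Molecular formula: C11H24O.
  M = 11(12.011) + 24(1.008) + 15.999
    = 132.121 + 24.192 + 15.999 = 172.312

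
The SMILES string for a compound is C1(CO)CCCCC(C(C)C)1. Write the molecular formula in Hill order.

Atom tally by fragment:
  cyclohexane ring core → C:6 H:12
  (− 2 ring H displaced by substituents)
  + CH2OH → C:1 H:3 O:1
  + CH(CH3)2 → C:3 H:7
Element totals:
  C: 10
  H: 20
  O: 1

C10H20O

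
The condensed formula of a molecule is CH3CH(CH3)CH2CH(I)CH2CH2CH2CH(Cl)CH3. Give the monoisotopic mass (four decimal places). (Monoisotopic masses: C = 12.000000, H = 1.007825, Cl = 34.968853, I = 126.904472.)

302.0298

Atom tally by fragment:
  CH3 → C:1 H:3
  CH(CH3) → C:2 H:4
  CH2 → C:1 H:2
  CH(I) → C:1 H:1 I:1
  CH2 → C:1 H:2
  CH2 → C:1 H:2
  CH2 → C:1 H:2
  CH(Cl) → C:1 H:1 Cl:1
  CH3 → C:1 H:3
Element totals:
  C: 10
  H: 20
  Cl: 1
  I: 1
Molecular formula: C10H20ClI.
  M = 10(12.0) + 20(1.007825) + 34.968853 + 126.904472
    = 120.000000 + 20.156500 + 34.968853 + 126.904472 = 302.029825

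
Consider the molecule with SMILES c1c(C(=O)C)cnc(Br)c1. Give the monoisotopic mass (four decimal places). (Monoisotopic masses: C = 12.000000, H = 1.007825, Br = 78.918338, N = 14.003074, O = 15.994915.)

Atom tally by fragment:
  pyridine ring core → C:5 H:5 N:1
  (− 2 ring H displaced by substituents)
  + COCH3 → C:2 H:3 O:1
  + Br → Br:1
Element totals:
  C: 7
  H: 6
  Br: 1
  N: 1
  O: 1
Molecular formula: C7H6BrNO.
  M = 7(12.0) + 6(1.007825) + 78.918338 + 14.003074 + 15.994915
    = 84.000000 + 6.046950 + 78.918338 + 14.003074 + 15.994915 = 198.963277

198.9633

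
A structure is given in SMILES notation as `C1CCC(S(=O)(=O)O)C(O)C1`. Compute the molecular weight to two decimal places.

180.22 g/mol

Atom tally by fragment:
  cyclohexane ring core → C:6 H:12
  (− 2 ring H displaced by substituents)
  + SO3H → S:1 O:3 H:1
  + OH → O:1 H:1
Element totals:
  C: 6
  H: 12
  O: 4
  S: 1
Molecular formula: C6H12O4S.
  M = 6(12.011) + 12(1.008) + 4(15.999) + 32.06
    = 72.066 + 12.096 + 63.996 + 32.060 = 180.218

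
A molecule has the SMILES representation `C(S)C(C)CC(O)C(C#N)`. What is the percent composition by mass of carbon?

52.80%

Atom tally by fragment:
  HSCH2 → C:1 H:3 S:1
  CH(CH3) → C:2 H:4
  CH2 → C:1 H:2
  CH(OH) → C:1 H:2 O:1
  CH2CN → C:2 H:2 N:1
Element totals:
  C: 7
  H: 13
  N: 1
  O: 1
  S: 1
Molecular formula: C7H13NOS.
Molar mass = 159.247 g/mol.
Mass from C: 7 × 12.011 = 84.077 g/mol.
%C = 84.077 / 159.247 × 100 = 52.80%.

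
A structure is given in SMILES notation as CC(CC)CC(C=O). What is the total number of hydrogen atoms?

14

Atom tally by fragment:
  CH3 → C:1 H:3
  CH(C2H5) → C:3 H:6
  CH2 → C:1 H:2
  CH2CHO → C:2 H:3 O:1
Element totals:
  C: 7
  H: 14
  O: 1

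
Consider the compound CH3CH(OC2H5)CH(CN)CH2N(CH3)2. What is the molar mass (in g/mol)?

170.26 g/mol

Atom tally by fragment:
  CH3 → C:1 H:3
  CH(OC2H5) → C:3 H:6 O:1
  CH(CN) → C:2 H:1 N:1
  CH2N(CH3)2 → C:3 H:8 N:1
Element totals:
  C: 9
  H: 18
  N: 2
  O: 1
Molecular formula: C9H18N2O.
  M = 9(12.011) + 18(1.008) + 2(14.007) + 15.999
    = 108.099 + 18.144 + 28.014 + 15.999 = 170.256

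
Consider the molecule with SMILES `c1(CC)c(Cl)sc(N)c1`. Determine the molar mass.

Atom tally by fragment:
  thiophene ring core → C:4 H:4 S:1
  (− 3 ring H displaced by substituents)
  + C2H5 → C:2 H:5
  + Cl → Cl:1
  + NH2 → N:1 H:2
Element totals:
  C: 6
  H: 8
  Cl: 1
  N: 1
  S: 1
Molecular formula: C6H8ClNS.
  M = 6(12.011) + 8(1.008) + 35.45 + 14.007 + 32.06
    = 72.066 + 8.064 + 35.450 + 14.007 + 32.060 = 161.647

161.65 g/mol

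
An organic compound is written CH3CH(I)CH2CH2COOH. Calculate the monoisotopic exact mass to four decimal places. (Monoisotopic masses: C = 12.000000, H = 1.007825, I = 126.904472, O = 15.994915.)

Atom tally by fragment:
  CH3 → C:1 H:3
  CH(I) → C:1 H:1 I:1
  CH2 → C:1 H:2
  CH2COOH → C:2 H:3 O:2
Element totals:
  C: 5
  H: 9
  I: 1
  O: 2
Molecular formula: C5H9IO2.
  M = 5(12.0) + 9(1.007825) + 126.904472 + 2(15.994915)
    = 60.000000 + 9.070425 + 126.904472 + 31.989830 = 227.964727

227.9647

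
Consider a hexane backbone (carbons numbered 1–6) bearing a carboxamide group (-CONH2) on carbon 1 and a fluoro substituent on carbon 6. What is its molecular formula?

Atom tally by fragment:
  H2NOCCH2 → C:2 H:4 O:1 N:1
  CH2 → C:1 H:2
  CH2 → C:1 H:2
  CH2 → C:1 H:2
  CH2 → C:1 H:2
  CH2F → C:1 H:2 F:1
Element totals:
  C: 7
  H: 14
  F: 1
  N: 1
  O: 1

C7H14FNO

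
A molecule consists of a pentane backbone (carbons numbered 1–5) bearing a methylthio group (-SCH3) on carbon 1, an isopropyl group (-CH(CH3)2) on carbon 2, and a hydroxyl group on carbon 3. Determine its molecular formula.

Atom tally by fragment:
  CH3SCH2 → C:2 H:5 S:1
  CH(CH(CH3)2) → C:4 H:8
  CH(OH) → C:1 H:2 O:1
  CH2 → C:1 H:2
  CH3 → C:1 H:3
Element totals:
  C: 9
  H: 20
  O: 1
  S: 1

C9H20OS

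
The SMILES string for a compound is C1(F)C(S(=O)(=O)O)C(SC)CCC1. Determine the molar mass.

Atom tally by fragment:
  cyclohexane ring core → C:6 H:12
  (− 3 ring H displaced by substituents)
  + F → F:1
  + SO3H → S:1 O:3 H:1
  + SCH3 → C:1 H:3 S:1
Element totals:
  C: 7
  H: 13
  F: 1
  O: 3
  S: 2
Molecular formula: C7H13FO3S2.
  M = 7(12.011) + 13(1.008) + 18.998 + 3(15.999) + 2(32.06)
    = 84.077 + 13.104 + 18.998 + 47.997 + 64.120 = 228.296

228.30 g/mol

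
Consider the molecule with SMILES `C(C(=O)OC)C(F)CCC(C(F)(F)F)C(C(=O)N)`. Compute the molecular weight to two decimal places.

273.23 g/mol

Atom tally by fragment:
  CH3OOCCH2 → C:3 H:5 O:2
  CH(F) → C:1 H:1 F:1
  CH2 → C:1 H:2
  CH2 → C:1 H:2
  CH(CF3) → C:2 H:1 F:3
  CH2CONH2 → C:2 H:4 O:1 N:1
Element totals:
  C: 10
  H: 15
  F: 4
  N: 1
  O: 3
Molecular formula: C10H15F4NO3.
  M = 10(12.011) + 15(1.008) + 4(18.998) + 14.007 + 3(15.999)
    = 120.110 + 15.120 + 75.992 + 14.007 + 47.997 = 273.226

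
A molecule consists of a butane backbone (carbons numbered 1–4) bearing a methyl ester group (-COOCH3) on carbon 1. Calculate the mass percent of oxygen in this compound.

Atom tally by fragment:
  CH3OOCCH2 → C:3 H:5 O:2
  CH2 → C:1 H:2
  CH2 → C:1 H:2
  CH3 → C:1 H:3
Element totals:
  C: 6
  H: 12
  O: 2
Molecular formula: C6H12O2.
Molar mass = 116.160 g/mol.
Mass from O: 2 × 15.999 = 31.998 g/mol.
%O = 31.998 / 116.160 × 100 = 27.55%.

27.55%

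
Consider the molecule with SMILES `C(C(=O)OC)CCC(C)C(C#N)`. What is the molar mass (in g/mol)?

169.22 g/mol

Atom tally by fragment:
  CH3OOCCH2 → C:3 H:5 O:2
  CH2 → C:1 H:2
  CH2 → C:1 H:2
  CH(CH3) → C:2 H:4
  CH2CN → C:2 H:2 N:1
Element totals:
  C: 9
  H: 15
  N: 1
  O: 2
Molecular formula: C9H15NO2.
  M = 9(12.011) + 15(1.008) + 14.007 + 2(15.999)
    = 108.099 + 15.120 + 14.007 + 31.998 = 169.224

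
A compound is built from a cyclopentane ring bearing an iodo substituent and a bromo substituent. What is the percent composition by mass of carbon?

21.84%

Atom tally by fragment:
  cyclopentane ring core → C:5 H:10
  (− 2 ring H displaced by substituents)
  + I → I:1
  + Br → Br:1
Element totals:
  C: 5
  H: 8
  Br: 1
  I: 1
Molecular formula: C5H8BrI.
Molar mass = 274.927 g/mol.
Mass from C: 5 × 12.011 = 60.055 g/mol.
%C = 60.055 / 274.927 × 100 = 21.84%.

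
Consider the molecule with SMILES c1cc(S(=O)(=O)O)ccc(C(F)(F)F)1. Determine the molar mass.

Atom tally by fragment:
  benzene ring core → C:6 H:6
  (− 2 ring H displaced by substituents)
  + SO3H → S:1 O:3 H:1
  + CF3 → C:1 F:3
Element totals:
  C: 7
  H: 5
  F: 3
  O: 3
  S: 1
Molecular formula: C7H5F3O3S.
  M = 7(12.011) + 5(1.008) + 3(18.998) + 3(15.999) + 32.06
    = 84.077 + 5.040 + 56.994 + 47.997 + 32.060 = 226.168

226.17 g/mol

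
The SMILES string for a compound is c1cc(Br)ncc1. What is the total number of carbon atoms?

5

Atom tally by fragment:
  pyridine ring core → C:5 H:5 N:1
  (− 1 ring H displaced by substituents)
  + Br → Br:1
Element totals:
  C: 5
  H: 4
  Br: 1
  N: 1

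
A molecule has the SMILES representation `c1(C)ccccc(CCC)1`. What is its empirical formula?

Atom tally by fragment:
  benzene ring core → C:6 H:6
  (− 2 ring H displaced by substituents)
  + CH3 → C:1 H:3
  + CH2CH2CH3 → C:3 H:7
Element totals:
  C: 10
  H: 14
Molecular formula: C10H14.
gcd of subscripts = 2; dividing each by 2:
  C: 10/2 = 5
  H: 14/2 = 7

C5H7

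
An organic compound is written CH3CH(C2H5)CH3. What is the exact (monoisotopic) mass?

72.0939

Atom tally by fragment:
  CH3 → C:1 H:3
  CH(C2H5) → C:3 H:6
  CH3 → C:1 H:3
Element totals:
  C: 5
  H: 12
Molecular formula: C5H12.
  M = 5(12.0) + 12(1.007825)
    = 60.000000 + 12.093900 = 72.093900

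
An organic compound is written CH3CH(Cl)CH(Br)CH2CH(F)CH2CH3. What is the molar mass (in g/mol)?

231.53 g/mol

Atom tally by fragment:
  CH3 → C:1 H:3
  CH(Cl) → C:1 H:1 Cl:1
  CH(Br) → C:1 H:1 Br:1
  CH2 → C:1 H:2
  CH(F) → C:1 H:1 F:1
  CH2 → C:1 H:2
  CH3 → C:1 H:3
Element totals:
  C: 7
  H: 13
  Br: 1
  Cl: 1
  F: 1
Molecular formula: C7H13BrClF.
  M = 7(12.011) + 13(1.008) + 79.904 + 35.45 + 18.998
    = 84.077 + 13.104 + 79.904 + 35.450 + 18.998 = 231.533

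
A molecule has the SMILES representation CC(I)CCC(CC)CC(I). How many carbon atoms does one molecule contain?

9

Atom tally by fragment:
  CH3 → C:1 H:3
  CH(I) → C:1 H:1 I:1
  CH2 → C:1 H:2
  CH2 → C:1 H:2
  CH(C2H5) → C:3 H:6
  CH2 → C:1 H:2
  CH2I → C:1 H:2 I:1
Element totals:
  C: 9
  H: 18
  I: 2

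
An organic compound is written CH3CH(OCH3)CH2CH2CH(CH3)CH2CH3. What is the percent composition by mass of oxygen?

Atom tally by fragment:
  CH3 → C:1 H:3
  CH(OCH3) → C:2 H:4 O:1
  CH2 → C:1 H:2
  CH2 → C:1 H:2
  CH(CH3) → C:2 H:4
  CH2 → C:1 H:2
  CH3 → C:1 H:3
Element totals:
  C: 9
  H: 20
  O: 1
Molecular formula: C9H20O.
Molar mass = 144.258 g/mol.
Mass from O: 1 × 15.999 = 15.999 g/mol.
%O = 15.999 / 144.258 × 100 = 11.09%.

11.09%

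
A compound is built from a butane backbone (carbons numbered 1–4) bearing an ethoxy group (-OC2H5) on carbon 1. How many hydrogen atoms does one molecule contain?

14

Atom tally by fragment:
  C2H5OCH2 → C:3 H:7 O:1
  CH2 → C:1 H:2
  CH2 → C:1 H:2
  CH3 → C:1 H:3
Element totals:
  C: 6
  H: 14
  O: 1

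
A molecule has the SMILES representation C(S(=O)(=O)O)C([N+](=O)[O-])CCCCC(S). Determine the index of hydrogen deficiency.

Atom tally by fragment:
  HO3SCH2 → C:1 H:3 S:1 O:3
  CH(NO2) → C:1 H:1 N:1 O:2
  CH2 → C:1 H:2
  CH2 → C:1 H:2
  CH2 → C:1 H:2
  CH2 → C:1 H:2
  CH2SH → C:1 H:3 S:1
Element totals:
  C: 7
  H: 15
  N: 1
  O: 5
  S: 2
Molecular formula: C7H15NO5S2.
DoU = (2C + 2 + N − H − X) / 2 = (2·7 + 2 + 1 − 15 − 0) / 2 = 1.

1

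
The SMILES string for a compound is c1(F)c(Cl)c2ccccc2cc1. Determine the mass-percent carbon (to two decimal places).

66.50%

Atom tally by fragment:
  naphthalene ring system core → C:10 H:8
  (− 2 ring H displaced by substituents)
  + F → F:1
  + Cl → Cl:1
Element totals:
  C: 10
  H: 6
  Cl: 1
  F: 1
Molecular formula: C10H6ClF.
Molar mass = 180.606 g/mol.
Mass from C: 10 × 12.011 = 120.110 g/mol.
%C = 120.110 / 180.606 × 100 = 66.50%.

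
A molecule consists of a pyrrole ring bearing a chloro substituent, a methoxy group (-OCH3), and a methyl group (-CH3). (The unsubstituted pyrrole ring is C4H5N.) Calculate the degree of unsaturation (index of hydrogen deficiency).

Atom tally by fragment:
  pyrrole ring core → C:4 H:5 N:1
  (− 3 ring H displaced by substituents)
  + Cl → Cl:1
  + OCH3 → C:1 H:3 O:1
  + CH3 → C:1 H:3
Element totals:
  C: 6
  H: 8
  Cl: 1
  N: 1
  O: 1
Molecular formula: C6H8ClNO.
DoU = (2C + 2 + N − H − X) / 2 = (2·6 + 2 + 1 − 8 − 1) / 2 = 3.

3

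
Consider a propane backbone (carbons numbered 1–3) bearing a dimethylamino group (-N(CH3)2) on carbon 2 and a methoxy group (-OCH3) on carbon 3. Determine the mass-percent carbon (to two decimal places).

61.49%

Atom tally by fragment:
  CH3 → C:1 H:3
  CH(N(CH3)2) → C:3 H:7 N:1
  CH2OCH3 → C:2 H:5 O:1
Element totals:
  C: 6
  H: 15
  N: 1
  O: 1
Molecular formula: C6H15NO.
Molar mass = 117.192 g/mol.
Mass from C: 6 × 12.011 = 72.066 g/mol.
%C = 72.066 / 117.192 × 100 = 61.49%.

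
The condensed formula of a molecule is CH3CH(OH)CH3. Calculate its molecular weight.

60.10 g/mol

Atom tally by fragment:
  CH3 → C:1 H:3
  CH(OH) → C:1 H:2 O:1
  CH3 → C:1 H:3
Element totals:
  C: 3
  H: 8
  O: 1
Molecular formula: C3H8O.
  M = 3(12.011) + 8(1.008) + 15.999
    = 36.033 + 8.064 + 15.999 = 60.096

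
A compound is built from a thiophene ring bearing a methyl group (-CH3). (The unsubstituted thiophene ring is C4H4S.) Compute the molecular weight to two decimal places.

98.16 g/mol

Atom tally by fragment:
  thiophene ring core → C:4 H:4 S:1
  (− 1 ring H displaced by substituents)
  + CH3 → C:1 H:3
Element totals:
  C: 5
  H: 6
  S: 1
Molecular formula: C5H6S.
  M = 5(12.011) + 6(1.008) + 32.06
    = 60.055 + 6.048 + 32.060 = 98.163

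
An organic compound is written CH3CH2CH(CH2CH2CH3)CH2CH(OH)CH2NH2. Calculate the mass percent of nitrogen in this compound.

8.79%

Atom tally by fragment:
  CH3 → C:1 H:3
  CH2 → C:1 H:2
  CH(CH2CH2CH3) → C:4 H:8
  CH2 → C:1 H:2
  CH(OH) → C:1 H:2 O:1
  CH2NH2 → C:1 H:4 N:1
Element totals:
  C: 9
  H: 21
  N: 1
  O: 1
Molecular formula: C9H21NO.
Molar mass = 159.273 g/mol.
Mass from N: 1 × 14.007 = 14.007 g/mol.
%N = 14.007 / 159.273 × 100 = 8.79%.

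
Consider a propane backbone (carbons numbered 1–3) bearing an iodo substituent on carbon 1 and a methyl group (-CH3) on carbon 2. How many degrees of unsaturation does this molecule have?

0

Atom tally by fragment:
  ICH2 → C:1 H:2 I:1
  CH(CH3) → C:2 H:4
  CH3 → C:1 H:3
Element totals:
  C: 4
  H: 9
  I: 1
Molecular formula: C4H9I.
DoU = (2C + 2 + N − H − X) / 2 = (2·4 + 2 + 0 − 9 − 1) / 2 = 0.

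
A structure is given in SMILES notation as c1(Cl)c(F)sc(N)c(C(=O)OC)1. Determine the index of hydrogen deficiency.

4

Atom tally by fragment:
  thiophene ring core → C:4 H:4 S:1
  (− 4 ring H displaced by substituents)
  + Cl → Cl:1
  + F → F:1
  + NH2 → N:1 H:2
  + COOCH3 → C:2 H:3 O:2
Element totals:
  C: 6
  H: 5
  Cl: 1
  F: 1
  N: 1
  O: 2
  S: 1
Molecular formula: C6H5ClFNO2S.
DoU = (2C + 2 + N − H − X) / 2 = (2·6 + 2 + 1 − 5 − 2) / 2 = 4.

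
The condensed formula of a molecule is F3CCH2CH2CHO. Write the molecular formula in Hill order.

Atom tally by fragment:
  F3CCH2 → C:2 H:2 F:3
  CH2CHO → C:2 H:3 O:1
Element totals:
  C: 4
  H: 5
  F: 3
  O: 1

C4H5F3O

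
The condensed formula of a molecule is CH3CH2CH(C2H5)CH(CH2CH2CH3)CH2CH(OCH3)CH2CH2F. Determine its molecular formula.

Atom tally by fragment:
  CH3 → C:1 H:3
  CH2 → C:1 H:2
  CH(C2H5) → C:3 H:6
  CH(CH2CH2CH3) → C:4 H:8
  CH2 → C:1 H:2
  CH(OCH3) → C:2 H:4 O:1
  CH2 → C:1 H:2
  CH2F → C:1 H:2 F:1
Element totals:
  C: 14
  H: 29
  F: 1
  O: 1

C14H29FO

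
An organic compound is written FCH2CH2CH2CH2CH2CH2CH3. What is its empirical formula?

C7H15F

Element totals:
  C: 7
  H: 15
  F: 1
Molecular formula: C7H15F.
gcd of subscripts (7, 1, 15) = 1, so the empirical formula equals the molecular formula.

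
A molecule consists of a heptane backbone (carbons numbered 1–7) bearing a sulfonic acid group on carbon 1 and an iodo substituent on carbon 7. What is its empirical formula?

Atom tally by fragment:
  HO3SCH2 → C:1 H:3 S:1 O:3
  CH2 → C:1 H:2
  CH2 → C:1 H:2
  CH2 → C:1 H:2
  CH2 → C:1 H:2
  CH2 → C:1 H:2
  CH2I → C:1 H:2 I:1
Element totals:
  C: 7
  H: 15
  I: 1
  O: 3
  S: 1
Molecular formula: C7H15IO3S.
gcd of subscripts (7, 15, 1, 3, 1) = 1, so the empirical formula equals the molecular formula.

C7H15IO3S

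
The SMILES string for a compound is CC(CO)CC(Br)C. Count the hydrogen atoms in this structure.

13

Atom tally by fragment:
  CH3 → C:1 H:3
  CH(CH2OH) → C:2 H:4 O:1
  CH2 → C:1 H:2
  CH(Br) → C:1 H:1 Br:1
  CH3 → C:1 H:3
Element totals:
  C: 6
  H: 13
  Br: 1
  O: 1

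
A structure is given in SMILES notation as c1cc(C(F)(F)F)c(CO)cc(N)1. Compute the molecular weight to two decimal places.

Atom tally by fragment:
  benzene ring core → C:6 H:6
  (− 3 ring H displaced by substituents)
  + CF3 → C:1 F:3
  + CH2OH → C:1 H:3 O:1
  + NH2 → N:1 H:2
Element totals:
  C: 8
  H: 8
  F: 3
  N: 1
  O: 1
Molecular formula: C8H8F3NO.
  M = 8(12.011) + 8(1.008) + 3(18.998) + 14.007 + 15.999
    = 96.088 + 8.064 + 56.994 + 14.007 + 15.999 = 191.152

191.15 g/mol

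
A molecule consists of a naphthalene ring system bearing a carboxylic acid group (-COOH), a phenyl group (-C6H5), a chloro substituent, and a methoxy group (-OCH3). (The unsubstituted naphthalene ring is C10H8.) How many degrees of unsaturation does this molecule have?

Atom tally by fragment:
  naphthalene ring system core → C:10 H:8
  (− 4 ring H displaced by substituents)
  + COOH → C:1 H:1 O:2
  + C6H5 → C:6 H:5
  + Cl → Cl:1
  + OCH3 → C:1 H:3 O:1
Element totals:
  C: 18
  H: 13
  Cl: 1
  O: 3
Molecular formula: C18H13ClO3.
DoU = (2C + 2 + N − H − X) / 2 = (2·18 + 2 + 0 − 13 − 1) / 2 = 12.

12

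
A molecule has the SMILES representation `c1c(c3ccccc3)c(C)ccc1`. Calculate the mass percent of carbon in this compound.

92.81%

Atom tally by fragment:
  benzene ring core → C:6 H:6
  (− 2 ring H displaced by substituents)
  + C6H5 → C:6 H:5
  + CH3 → C:1 H:3
Element totals:
  C: 13
  H: 12
Molecular formula: C13H12.
Molar mass = 168.239 g/mol.
Mass from C: 13 × 12.011 = 156.143 g/mol.
%C = 156.143 / 168.239 × 100 = 92.81%.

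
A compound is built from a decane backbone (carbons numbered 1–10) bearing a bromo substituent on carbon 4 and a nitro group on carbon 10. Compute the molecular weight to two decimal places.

266.18 g/mol

Atom tally by fragment:
  CH3 → C:1 H:3
  CH2 → C:1 H:2
  CH2 → C:1 H:2
  CH(Br) → C:1 H:1 Br:1
  CH2 → C:1 H:2
  CH2 → C:1 H:2
  CH2 → C:1 H:2
  CH2 → C:1 H:2
  CH2 → C:1 H:2
  CH2NO2 → C:1 H:2 N:1 O:2
Element totals:
  C: 10
  H: 20
  Br: 1
  N: 1
  O: 2
Molecular formula: C10H20BrNO2.
  M = 10(12.011) + 20(1.008) + 79.904 + 14.007 + 2(15.999)
    = 120.110 + 20.160 + 79.904 + 14.007 + 31.998 = 266.179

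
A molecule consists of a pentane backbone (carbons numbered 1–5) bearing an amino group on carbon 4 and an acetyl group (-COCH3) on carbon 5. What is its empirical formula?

C7H15NO

Atom tally by fragment:
  CH3 → C:1 H:3
  CH2 → C:1 H:2
  CH2 → C:1 H:2
  CH(NH2) → C:1 H:3 N:1
  CH2COCH3 → C:3 H:5 O:1
Element totals:
  C: 7
  H: 15
  N: 1
  O: 1
Molecular formula: C7H15NO.
gcd of subscripts (7, 15, 1, 1) = 1, so the empirical formula equals the molecular formula.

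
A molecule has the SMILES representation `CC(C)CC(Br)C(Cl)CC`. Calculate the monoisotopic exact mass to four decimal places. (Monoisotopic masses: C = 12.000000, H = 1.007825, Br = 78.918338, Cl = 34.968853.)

226.0124

Atom tally by fragment:
  CH3 → C:1 H:3
  CH(CH3) → C:2 H:4
  CH2 → C:1 H:2
  CH(Br) → C:1 H:1 Br:1
  CH(Cl) → C:1 H:1 Cl:1
  CH2 → C:1 H:2
  CH3 → C:1 H:3
Element totals:
  C: 8
  H: 16
  Br: 1
  Cl: 1
Molecular formula: C8H16BrCl.
  M = 8(12.0) + 16(1.007825) + 78.918338 + 34.968853
    = 96.000000 + 16.125200 + 78.918338 + 34.968853 = 226.012391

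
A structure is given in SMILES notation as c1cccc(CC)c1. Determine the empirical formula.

C4H5

Atom tally by fragment:
  benzene ring core → C:6 H:6
  (− 1 ring H displaced by substituents)
  + C2H5 → C:2 H:5
Element totals:
  C: 8
  H: 10
Molecular formula: C8H10.
gcd of subscripts = 2; dividing each by 2:
  C: 8/2 = 4
  H: 10/2 = 5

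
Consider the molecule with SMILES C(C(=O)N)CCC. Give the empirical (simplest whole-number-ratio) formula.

C5H11NO

Atom tally by fragment:
  H2NOCCH2 → C:2 H:4 O:1 N:1
  CH2 → C:1 H:2
  CH2 → C:1 H:2
  CH3 → C:1 H:3
Element totals:
  C: 5
  H: 11
  N: 1
  O: 1
Molecular formula: C5H11NO.
gcd of subscripts (5, 11, 1, 1) = 1, so the empirical formula equals the molecular formula.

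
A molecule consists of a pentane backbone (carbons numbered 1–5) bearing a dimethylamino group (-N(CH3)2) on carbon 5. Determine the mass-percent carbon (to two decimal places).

72.97%

Atom tally by fragment:
  CH3 → C:1 H:3
  CH2 → C:1 H:2
  CH2 → C:1 H:2
  CH2 → C:1 H:2
  CH2N(CH3)2 → C:3 H:8 N:1
Element totals:
  C: 7
  H: 17
  N: 1
Molecular formula: C7H17N.
Molar mass = 115.220 g/mol.
Mass from C: 7 × 12.011 = 84.077 g/mol.
%C = 84.077 / 115.220 × 100 = 72.97%.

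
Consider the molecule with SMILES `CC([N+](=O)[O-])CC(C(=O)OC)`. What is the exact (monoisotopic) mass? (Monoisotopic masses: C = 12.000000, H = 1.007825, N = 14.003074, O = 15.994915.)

Atom tally by fragment:
  CH3 → C:1 H:3
  CH(NO2) → C:1 H:1 N:1 O:2
  CH2 → C:1 H:2
  CH2COOCH3 → C:3 H:5 O:2
Element totals:
  C: 6
  H: 11
  N: 1
  O: 4
Molecular formula: C6H11NO4.
  M = 6(12.0) + 11(1.007825) + 14.003074 + 4(15.994915)
    = 72.000000 + 11.086075 + 14.003074 + 63.979660 = 161.068809

161.0688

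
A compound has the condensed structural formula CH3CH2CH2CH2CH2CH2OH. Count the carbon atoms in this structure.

6

Atom tally by fragment:
  CH3 → C:1 H:3
  CH2 → C:1 H:2
  CH2 → C:1 H:2
  CH2 → C:1 H:2
  CH2 → C:1 H:2
  CH2OH → C:1 H:3 O:1
Element totals:
  C: 6
  H: 14
  O: 1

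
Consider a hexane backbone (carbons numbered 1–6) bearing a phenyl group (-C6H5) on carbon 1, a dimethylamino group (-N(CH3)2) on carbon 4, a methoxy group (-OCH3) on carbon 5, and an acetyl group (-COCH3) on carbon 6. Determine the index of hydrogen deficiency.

5

Atom tally by fragment:
  C6H5CH2 → C:7 H:7
  CH2 → C:1 H:2
  CH2 → C:1 H:2
  CH(N(CH3)2) → C:3 H:7 N:1
  CH(OCH3) → C:2 H:4 O:1
  CH2COCH3 → C:3 H:5 O:1
Element totals:
  C: 17
  H: 27
  N: 1
  O: 2
Molecular formula: C17H27NO2.
DoU = (2C + 2 + N − H − X) / 2 = (2·17 + 2 + 1 − 27 − 0) / 2 = 5.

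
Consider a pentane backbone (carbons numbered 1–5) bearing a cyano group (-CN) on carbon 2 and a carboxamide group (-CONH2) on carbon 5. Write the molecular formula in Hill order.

C7H12N2O

Atom tally by fragment:
  CH3 → C:1 H:3
  CH(CN) → C:2 H:1 N:1
  CH2 → C:1 H:2
  CH2 → C:1 H:2
  CH2CONH2 → C:2 H:4 O:1 N:1
Element totals:
  C: 7
  H: 12
  N: 2
  O: 1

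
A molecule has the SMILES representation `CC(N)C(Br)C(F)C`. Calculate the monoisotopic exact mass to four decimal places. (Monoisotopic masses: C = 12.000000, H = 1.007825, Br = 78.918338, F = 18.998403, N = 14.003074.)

Atom tally by fragment:
  CH3 → C:1 H:3
  CH(NH2) → C:1 H:3 N:1
  CH(Br) → C:1 H:1 Br:1
  CH(F) → C:1 H:1 F:1
  CH3 → C:1 H:3
Element totals:
  C: 5
  H: 11
  Br: 1
  F: 1
  N: 1
Molecular formula: C5H11BrFN.
  M = 5(12.0) + 11(1.007825) + 78.918338 + 18.998403 + 14.003074
    = 60.000000 + 11.086075 + 78.918338 + 18.998403 + 14.003074 = 183.005890

183.0059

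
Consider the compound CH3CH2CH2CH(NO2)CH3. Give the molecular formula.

C5H11NO2

Atom tally by fragment:
  CH3 → C:1 H:3
  CH2 → C:1 H:2
  CH2 → C:1 H:2
  CH(NO2) → C:1 H:1 N:1 O:2
  CH3 → C:1 H:3
Element totals:
  C: 5
  H: 11
  N: 1
  O: 2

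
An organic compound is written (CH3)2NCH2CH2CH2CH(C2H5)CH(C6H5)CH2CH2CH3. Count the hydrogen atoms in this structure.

Atom tally by fragment:
  (CH3)2NCH2 → C:3 H:8 N:1
  CH2 → C:1 H:2
  CH2 → C:1 H:2
  CH(C2H5) → C:3 H:6
  CH(C6H5) → C:7 H:6
  CH2 → C:1 H:2
  CH2 → C:1 H:2
  CH3 → C:1 H:3
Element totals:
  C: 18
  H: 31
  N: 1

31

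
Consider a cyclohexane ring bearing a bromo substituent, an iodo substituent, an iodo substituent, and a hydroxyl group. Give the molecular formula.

Atom tally by fragment:
  cyclohexane ring core → C:6 H:12
  (− 4 ring H displaced by substituents)
  + Br → Br:1
  + I → I:1
  + I → I:1
  + OH → O:1 H:1
Element totals:
  C: 6
  H: 9
  Br: 1
  I: 2
  O: 1

C6H9BrI2O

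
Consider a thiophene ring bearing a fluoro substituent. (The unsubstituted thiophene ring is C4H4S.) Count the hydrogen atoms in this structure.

3

Atom tally by fragment:
  thiophene ring core → C:4 H:4 S:1
  (− 1 ring H displaced by substituents)
  + F → F:1
Element totals:
  C: 4
  H: 3
  F: 1
  S: 1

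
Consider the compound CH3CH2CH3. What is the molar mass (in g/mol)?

Atom tally by fragment:
  CH3 → C:1 H:3
  CH2 → C:1 H:2
  CH3 → C:1 H:3
Element totals:
  C: 3
  H: 8
Molecular formula: C3H8.
  M = 3(12.011) + 8(1.008)
    = 36.033 + 8.064 = 44.097

44.10 g/mol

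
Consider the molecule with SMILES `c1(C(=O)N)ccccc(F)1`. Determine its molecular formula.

Atom tally by fragment:
  benzene ring core → C:6 H:6
  (− 2 ring H displaced by substituents)
  + CONH2 → C:1 H:2 O:1 N:1
  + F → F:1
Element totals:
  C: 7
  H: 6
  F: 1
  N: 1
  O: 1

C7H6FNO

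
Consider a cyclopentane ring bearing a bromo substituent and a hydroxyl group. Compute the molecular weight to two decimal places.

Atom tally by fragment:
  cyclopentane ring core → C:5 H:10
  (− 2 ring H displaced by substituents)
  + Br → Br:1
  + OH → O:1 H:1
Element totals:
  C: 5
  H: 9
  Br: 1
  O: 1
Molecular formula: C5H9BrO.
  M = 5(12.011) + 9(1.008) + 79.904 + 15.999
    = 60.055 + 9.072 + 79.904 + 15.999 = 165.030

165.03 g/mol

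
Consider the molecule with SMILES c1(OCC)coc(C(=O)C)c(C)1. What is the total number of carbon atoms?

Atom tally by fragment:
  furan ring core → C:4 H:4 O:1
  (− 3 ring H displaced by substituents)
  + OC2H5 → C:2 H:5 O:1
  + COCH3 → C:2 H:3 O:1
  + CH3 → C:1 H:3
Element totals:
  C: 9
  H: 12
  O: 3

9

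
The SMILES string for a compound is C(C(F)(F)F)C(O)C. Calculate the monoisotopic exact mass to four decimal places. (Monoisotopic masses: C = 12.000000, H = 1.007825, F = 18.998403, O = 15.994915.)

128.0449

Atom tally by fragment:
  F3CCH2 → C:2 H:2 F:3
  CH(OH) → C:1 H:2 O:1
  CH3 → C:1 H:3
Element totals:
  C: 4
  H: 7
  F: 3
  O: 1
Molecular formula: C4H7F3O.
  M = 4(12.0) + 7(1.007825) + 3(18.998403) + 15.994915
    = 48.000000 + 7.054775 + 56.995209 + 15.994915 = 128.044899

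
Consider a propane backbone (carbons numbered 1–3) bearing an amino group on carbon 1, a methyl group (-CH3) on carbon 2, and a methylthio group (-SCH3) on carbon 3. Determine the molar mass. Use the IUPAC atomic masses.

119.23 g/mol

Atom tally by fragment:
  H2NCH2 → C:1 H:4 N:1
  CH(CH3) → C:2 H:4
  CH2SCH3 → C:2 H:5 S:1
Element totals:
  C: 5
  H: 13
  N: 1
  S: 1
Molecular formula: C5H13NS.
  M = 5(12.011) + 13(1.008) + 14.007 + 32.06
    = 60.055 + 13.104 + 14.007 + 32.060 = 119.226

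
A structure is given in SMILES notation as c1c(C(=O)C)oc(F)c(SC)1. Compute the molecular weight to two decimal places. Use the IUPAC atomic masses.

Atom tally by fragment:
  furan ring core → C:4 H:4 O:1
  (− 3 ring H displaced by substituents)
  + COCH3 → C:2 H:3 O:1
  + F → F:1
  + SCH3 → C:1 H:3 S:1
Element totals:
  C: 7
  H: 7
  F: 1
  O: 2
  S: 1
Molecular formula: C7H7FO2S.
  M = 7(12.011) + 7(1.008) + 18.998 + 2(15.999) + 32.06
    = 84.077 + 7.056 + 18.998 + 31.998 + 32.060 = 174.189

174.19 g/mol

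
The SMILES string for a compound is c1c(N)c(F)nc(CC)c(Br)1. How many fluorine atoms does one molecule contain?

1

Atom tally by fragment:
  pyridine ring core → C:5 H:5 N:1
  (− 4 ring H displaced by substituents)
  + NH2 → N:1 H:2
  + F → F:1
  + C2H5 → C:2 H:5
  + Br → Br:1
Element totals:
  C: 7
  H: 8
  Br: 1
  F: 1
  N: 2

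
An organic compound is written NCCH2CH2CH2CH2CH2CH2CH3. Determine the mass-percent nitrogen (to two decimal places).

Atom tally by fragment:
  NCCH2 → C:2 H:2 N:1
  CH2 → C:1 H:2
  CH2 → C:1 H:2
  CH2 → C:1 H:2
  CH2 → C:1 H:2
  CH2 → C:1 H:2
  CH3 → C:1 H:3
Element totals:
  C: 8
  H: 15
  N: 1
Molecular formula: C8H15N.
Molar mass = 125.215 g/mol.
Mass from N: 1 × 14.007 = 14.007 g/mol.
%N = 14.007 / 125.215 × 100 = 11.19%.

11.19%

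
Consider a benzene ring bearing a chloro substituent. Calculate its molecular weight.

112.56 g/mol

Atom tally by fragment:
  benzene ring core → C:6 H:6
  (− 1 ring H displaced by substituents)
  + Cl → Cl:1
Element totals:
  C: 6
  H: 5
  Cl: 1
Molecular formula: C6H5Cl.
  M = 6(12.011) + 5(1.008) + 35.45
    = 72.066 + 5.040 + 35.450 = 112.556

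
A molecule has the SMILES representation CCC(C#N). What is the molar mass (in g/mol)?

69.11 g/mol

Atom tally by fragment:
  CH3 → C:1 H:3
  CH2 → C:1 H:2
  CH2CN → C:2 H:2 N:1
Element totals:
  C: 4
  H: 7
  N: 1
Molecular formula: C4H7N.
  M = 4(12.011) + 7(1.008) + 14.007
    = 48.044 + 7.056 + 14.007 = 69.107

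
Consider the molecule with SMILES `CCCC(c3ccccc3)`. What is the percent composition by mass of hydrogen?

10.51%

Atom tally by fragment:
  CH3 → C:1 H:3
  CH2 → C:1 H:2
  CH2 → C:1 H:2
  CH2C6H5 → C:7 H:7
Element totals:
  C: 10
  H: 14
Molecular formula: C10H14.
Molar mass = 134.222 g/mol.
Mass from H: 14 × 1.008 = 14.112 g/mol.
%H = 14.112 / 134.222 × 100 = 10.51%.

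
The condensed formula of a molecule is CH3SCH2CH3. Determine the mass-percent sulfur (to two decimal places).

Atom tally by fragment:
  CH3SCH2 → C:2 H:5 S:1
  CH3 → C:1 H:3
Element totals:
  C: 3
  H: 8
  S: 1
Molecular formula: C3H8S.
Molar mass = 76.157 g/mol.
Mass from S: 1 × 32.06 = 32.060 g/mol.
%S = 32.060 / 76.157 × 100 = 42.10%.

42.10%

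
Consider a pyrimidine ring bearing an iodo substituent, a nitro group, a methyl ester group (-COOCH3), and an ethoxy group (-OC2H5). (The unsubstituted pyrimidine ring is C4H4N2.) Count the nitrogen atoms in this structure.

Atom tally by fragment:
  pyrimidine ring core → C:4 H:4 N:2
  (− 4 ring H displaced by substituents)
  + I → I:1
  + NO2 → N:1 O:2
  + COOCH3 → C:2 H:3 O:2
  + OC2H5 → C:2 H:5 O:1
Element totals:
  C: 8
  H: 8
  I: 1
  N: 3
  O: 5

3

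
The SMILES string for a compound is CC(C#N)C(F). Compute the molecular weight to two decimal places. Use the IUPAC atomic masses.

87.10 g/mol

Atom tally by fragment:
  CH3 → C:1 H:3
  CH(CN) → C:2 H:1 N:1
  CH2F → C:1 H:2 F:1
Element totals:
  C: 4
  H: 6
  F: 1
  N: 1
Molecular formula: C4H6FN.
  M = 4(12.011) + 6(1.008) + 18.998 + 14.007
    = 48.044 + 6.048 + 18.998 + 14.007 = 87.097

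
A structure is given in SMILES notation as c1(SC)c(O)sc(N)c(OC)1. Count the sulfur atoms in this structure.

Atom tally by fragment:
  thiophene ring core → C:4 H:4 S:1
  (− 4 ring H displaced by substituents)
  + SCH3 → C:1 H:3 S:1
  + OH → O:1 H:1
  + NH2 → N:1 H:2
  + OCH3 → C:1 H:3 O:1
Element totals:
  C: 6
  H: 9
  N: 1
  O: 2
  S: 2

2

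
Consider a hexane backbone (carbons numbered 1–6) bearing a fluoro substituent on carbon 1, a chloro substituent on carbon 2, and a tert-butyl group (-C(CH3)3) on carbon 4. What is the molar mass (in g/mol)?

194.72 g/mol

Atom tally by fragment:
  FCH2 → C:1 H:2 F:1
  CH(Cl) → C:1 H:1 Cl:1
  CH2 → C:1 H:2
  CH(C(CH3)3) → C:5 H:10
  CH2 → C:1 H:2
  CH3 → C:1 H:3
Element totals:
  C: 10
  H: 20
  Cl: 1
  F: 1
Molecular formula: C10H20ClF.
  M = 10(12.011) + 20(1.008) + 35.45 + 18.998
    = 120.110 + 20.160 + 35.450 + 18.998 = 194.718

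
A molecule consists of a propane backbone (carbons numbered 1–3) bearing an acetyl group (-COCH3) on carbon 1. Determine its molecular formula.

C5H10O

Atom tally by fragment:
  CH3COCH2 → C:3 H:5 O:1
  CH2 → C:1 H:2
  CH3 → C:1 H:3
Element totals:
  C: 5
  H: 10
  O: 1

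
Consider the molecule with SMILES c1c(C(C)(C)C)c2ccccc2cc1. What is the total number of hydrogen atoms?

Atom tally by fragment:
  naphthalene ring system core → C:10 H:8
  (− 1 ring H displaced by substituents)
  + C(CH3)3 → C:4 H:9
Element totals:
  C: 14
  H: 16

16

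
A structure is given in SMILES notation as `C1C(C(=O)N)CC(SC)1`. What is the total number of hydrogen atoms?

Atom tally by fragment:
  cyclobutane ring core → C:4 H:8
  (− 2 ring H displaced by substituents)
  + CONH2 → C:1 H:2 O:1 N:1
  + SCH3 → C:1 H:3 S:1
Element totals:
  C: 6
  H: 11
  N: 1
  O: 1
  S: 1

11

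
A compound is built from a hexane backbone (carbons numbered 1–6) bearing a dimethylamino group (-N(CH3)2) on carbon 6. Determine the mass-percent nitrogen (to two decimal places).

Atom tally by fragment:
  CH3 → C:1 H:3
  CH2 → C:1 H:2
  CH2 → C:1 H:2
  CH2 → C:1 H:2
  CH2 → C:1 H:2
  CH2N(CH3)2 → C:3 H:8 N:1
Element totals:
  C: 8
  H: 19
  N: 1
Molecular formula: C8H19N.
Molar mass = 129.247 g/mol.
Mass from N: 1 × 14.007 = 14.007 g/mol.
%N = 14.007 / 129.247 × 100 = 10.84%.

10.84%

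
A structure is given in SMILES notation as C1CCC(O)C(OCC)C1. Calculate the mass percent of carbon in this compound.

66.63%

Atom tally by fragment:
  cyclohexane ring core → C:6 H:12
  (− 2 ring H displaced by substituents)
  + OH → O:1 H:1
  + OC2H5 → C:2 H:5 O:1
Element totals:
  C: 8
  H: 16
  O: 2
Molecular formula: C8H16O2.
Molar mass = 144.214 g/mol.
Mass from C: 8 × 12.011 = 96.088 g/mol.
%C = 96.088 / 144.214 × 100 = 66.63%.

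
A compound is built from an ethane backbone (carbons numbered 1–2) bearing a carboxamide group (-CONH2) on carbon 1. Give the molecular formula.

C3H7NO

Atom tally by fragment:
  H2NOCCH2 → C:2 H:4 O:1 N:1
  CH3 → C:1 H:3
Element totals:
  C: 3
  H: 7
  N: 1
  O: 1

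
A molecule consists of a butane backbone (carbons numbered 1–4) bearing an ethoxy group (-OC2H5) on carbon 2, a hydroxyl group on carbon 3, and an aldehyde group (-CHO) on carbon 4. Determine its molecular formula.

C7H14O3

Atom tally by fragment:
  CH3 → C:1 H:3
  CH(OC2H5) → C:3 H:6 O:1
  CH(OH) → C:1 H:2 O:1
  CH2CHO → C:2 H:3 O:1
Element totals:
  C: 7
  H: 14
  O: 3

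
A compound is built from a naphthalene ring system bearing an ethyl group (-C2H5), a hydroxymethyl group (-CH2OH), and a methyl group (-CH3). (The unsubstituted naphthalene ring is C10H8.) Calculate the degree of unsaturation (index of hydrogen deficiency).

7

Atom tally by fragment:
  naphthalene ring system core → C:10 H:8
  (− 3 ring H displaced by substituents)
  + C2H5 → C:2 H:5
  + CH2OH → C:1 H:3 O:1
  + CH3 → C:1 H:3
Element totals:
  C: 14
  H: 16
  O: 1
Molecular formula: C14H16O.
DoU = (2C + 2 + N − H − X) / 2 = (2·14 + 2 + 0 − 16 − 0) / 2 = 7.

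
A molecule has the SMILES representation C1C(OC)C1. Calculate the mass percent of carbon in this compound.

66.63%

Atom tally by fragment:
  cyclopropane ring core → C:3 H:6
  (− 1 ring H displaced by substituents)
  + OCH3 → C:1 H:3 O:1
Element totals:
  C: 4
  H: 8
  O: 1
Molecular formula: C4H8O.
Molar mass = 72.107 g/mol.
Mass from C: 4 × 12.011 = 48.044 g/mol.
%C = 48.044 / 72.107 × 100 = 66.63%.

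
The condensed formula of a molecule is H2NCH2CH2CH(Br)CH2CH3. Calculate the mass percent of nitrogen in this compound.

Element totals:
  C: 5
  H: 12
  Br: 1
  N: 1
Molecular formula: C5H12BrN.
Molar mass = 166.062 g/mol.
Mass from N: 1 × 14.007 = 14.007 g/mol.
%N = 14.007 / 166.062 × 100 = 8.43%.

8.43%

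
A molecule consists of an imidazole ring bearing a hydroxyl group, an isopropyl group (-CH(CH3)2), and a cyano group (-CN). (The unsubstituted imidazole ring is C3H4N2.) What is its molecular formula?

Atom tally by fragment:
  imidazole ring core → C:3 H:4 N:2
  (− 3 ring H displaced by substituents)
  + OH → O:1 H:1
  + CH(CH3)2 → C:3 H:7
  + CN → C:1 N:1
Element totals:
  C: 7
  H: 9
  N: 3
  O: 1

C7H9N3O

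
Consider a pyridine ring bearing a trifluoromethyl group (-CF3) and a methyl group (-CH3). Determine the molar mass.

Atom tally by fragment:
  pyridine ring core → C:5 H:5 N:1
  (− 2 ring H displaced by substituents)
  + CF3 → C:1 F:3
  + CH3 → C:1 H:3
Element totals:
  C: 7
  H: 6
  F: 3
  N: 1
Molecular formula: C7H6F3N.
  M = 7(12.011) + 6(1.008) + 3(18.998) + 14.007
    = 84.077 + 6.048 + 56.994 + 14.007 = 161.126

161.13 g/mol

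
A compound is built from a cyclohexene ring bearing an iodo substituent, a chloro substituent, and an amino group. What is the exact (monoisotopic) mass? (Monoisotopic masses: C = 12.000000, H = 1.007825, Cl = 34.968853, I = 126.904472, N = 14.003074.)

256.9468

Atom tally by fragment:
  cyclohexene ring core → C:6 H:10
  (− 3 ring H displaced by substituents)
  + I → I:1
  + Cl → Cl:1
  + NH2 → N:1 H:2
Element totals:
  C: 6
  H: 9
  Cl: 1
  I: 1
  N: 1
Molecular formula: C6H9ClIN.
  M = 6(12.0) + 9(1.007825) + 34.968853 + 126.904472 + 14.003074
    = 72.000000 + 9.070425 + 34.968853 + 126.904472 + 14.003074 = 256.946824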